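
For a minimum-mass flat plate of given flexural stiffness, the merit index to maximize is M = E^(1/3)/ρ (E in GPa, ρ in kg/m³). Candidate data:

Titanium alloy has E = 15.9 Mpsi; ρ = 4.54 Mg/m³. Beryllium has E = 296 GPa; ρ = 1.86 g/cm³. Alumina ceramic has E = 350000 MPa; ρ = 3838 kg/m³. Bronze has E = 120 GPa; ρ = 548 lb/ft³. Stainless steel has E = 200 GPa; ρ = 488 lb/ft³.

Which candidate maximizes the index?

beryllium

Putting every candidate on a common basis:
  titanium alloy: E = 109.6 GPa, ρ = 4540 kg/m³
  beryllium: E = 296.0 GPa, ρ = 1860 kg/m³
  alumina ceramic: E = 350.0 GPa, ρ = 3838 kg/m³
  bronze: E = 120.0 GPa, ρ = 8778 kg/m³
  stainless steel: E = 200.0 GPa, ρ = 7817 kg/m³
  beryllium: M = 3.58×10⁻³
  alumina ceramic: M = 1.84×10⁻³
  titanium alloy: M = 1.05×10⁻³
  stainless steel: M = 0.748×10⁻³
  bronze: M = 0.562×10⁻³
Highest index: beryllium.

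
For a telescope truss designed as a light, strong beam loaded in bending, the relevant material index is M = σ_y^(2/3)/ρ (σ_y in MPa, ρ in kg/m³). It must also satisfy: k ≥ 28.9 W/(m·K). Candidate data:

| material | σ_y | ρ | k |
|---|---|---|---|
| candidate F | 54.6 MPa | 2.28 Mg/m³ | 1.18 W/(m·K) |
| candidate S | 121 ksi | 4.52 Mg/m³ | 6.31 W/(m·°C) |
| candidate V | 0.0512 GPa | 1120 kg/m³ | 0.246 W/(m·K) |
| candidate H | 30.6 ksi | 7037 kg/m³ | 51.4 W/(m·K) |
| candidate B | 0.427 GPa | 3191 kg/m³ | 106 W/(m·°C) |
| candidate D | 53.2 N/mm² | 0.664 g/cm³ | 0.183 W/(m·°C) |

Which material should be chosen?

candidate B

Screen on constraints: k ≥ 28.9 W/(m·K). Survivors: candidate H, candidate B.
Putting every candidate on a common basis:
  candidate H: σ_y = 211.0 MPa, ρ = 7037 kg/m³
  candidate B: σ_y = 427.0 MPa, ρ = 3191 kg/m³
  candidate B: M = 17.8×10⁻³
  candidate H: M = 5.04×10⁻³
Highest index: candidate B.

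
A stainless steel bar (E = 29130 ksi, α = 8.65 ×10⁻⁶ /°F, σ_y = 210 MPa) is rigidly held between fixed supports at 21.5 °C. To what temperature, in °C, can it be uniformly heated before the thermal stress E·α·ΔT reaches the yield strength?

E = 29130 ksi = 200.8 GPa.
α = 8.65×10⁻⁶/°F × 9/5 = 15.6×10⁻⁶/K.
E·α·ΔT = 210.0 MPa ⇒ ΔT = 210.0 / (200.8×10³ × 15.6×10⁻⁶) = 67.15 K.
T = 21.5 + 67.15 = 88.65 °C.

88.7 °C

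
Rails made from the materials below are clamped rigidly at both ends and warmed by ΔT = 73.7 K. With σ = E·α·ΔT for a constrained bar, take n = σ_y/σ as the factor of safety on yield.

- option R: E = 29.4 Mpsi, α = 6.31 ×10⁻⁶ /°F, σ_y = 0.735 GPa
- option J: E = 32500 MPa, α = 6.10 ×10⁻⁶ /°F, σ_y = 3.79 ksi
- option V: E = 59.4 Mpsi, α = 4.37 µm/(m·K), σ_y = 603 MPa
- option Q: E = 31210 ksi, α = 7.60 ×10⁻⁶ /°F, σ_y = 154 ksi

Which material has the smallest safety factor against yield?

option J

With everything in SI (GPa, ×10⁻⁶/K, MPa):
  option R: E = 202.7, α = 11.4, σ_y = 735.0 → σ = 170 MPa, n = 4.33
  option J: E = 32.50, α = 11.0, σ_y = 26.13 → σ = 26.3 MPa, n = 0.994
  option V: E = 409.5, α = 4.37, σ_y = 603.0 → σ = 132 MPa, n = 4.57
  option Q: E = 215.2, α = 13.7, σ_y = 1062 → σ = 217 MPa, n = 4.89
The minimum is option J at n = 0.994.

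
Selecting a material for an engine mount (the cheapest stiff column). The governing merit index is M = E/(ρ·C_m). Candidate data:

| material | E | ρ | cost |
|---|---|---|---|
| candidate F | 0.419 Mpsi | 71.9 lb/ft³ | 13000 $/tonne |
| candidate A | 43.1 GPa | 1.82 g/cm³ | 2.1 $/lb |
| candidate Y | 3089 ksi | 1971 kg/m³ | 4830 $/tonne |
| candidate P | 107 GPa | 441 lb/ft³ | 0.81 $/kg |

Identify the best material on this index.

Normalizing units and computing the index:
  candidate F: E = 2.889 GPa, ρ = 1152 kg/m³, cost = 13.00 $/kg
  candidate A: E = 43.10 GPa, ρ = 1820 kg/m³, cost = 4.630 $/kg
  candidate Y: E = 21.30 GPa, ρ = 1971 kg/m³, cost = 4.830 $/kg
  candidate P: E = 107.0 GPa, ρ = 7064 kg/m³, cost = 0.8100 $/kg
  candidate P: M = 18.7 MN·m per $
  candidate A: M = 5.12 MN·m per $
  candidate Y: M = 2.24 MN·m per $
  candidate F: M = 0.193 MN·m per $
Candidate P has the largest M.

candidate P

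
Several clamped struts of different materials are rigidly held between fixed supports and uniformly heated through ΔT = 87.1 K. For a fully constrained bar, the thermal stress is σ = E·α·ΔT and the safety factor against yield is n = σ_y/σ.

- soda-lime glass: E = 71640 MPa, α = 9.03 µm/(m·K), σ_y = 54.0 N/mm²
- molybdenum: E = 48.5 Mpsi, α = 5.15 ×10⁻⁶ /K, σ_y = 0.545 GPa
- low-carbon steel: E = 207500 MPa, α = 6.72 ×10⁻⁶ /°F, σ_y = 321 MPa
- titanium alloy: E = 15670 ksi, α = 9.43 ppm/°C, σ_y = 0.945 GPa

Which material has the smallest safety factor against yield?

Per material, after unit conversion:
  soda-lime glass: E = 71.64, α = 9.03, σ_y = 54.00 → σ = 56.3 MPa, n = 0.958
  molybdenum: E = 334.4, α = 5.15, σ_y = 545.0 → σ = 150 MPa, n = 3.63
  low-carbon steel: E = 207.5, α = 12.1, σ_y = 321.0 → σ = 219 MPa, n = 1.47
  titanium alloy: E = 108.0, α = 9.43, σ_y = 945.0 → σ = 88.7 MPa, n = 10.6
The minimum is soda-lime glass at n = 0.958.

soda-lime glass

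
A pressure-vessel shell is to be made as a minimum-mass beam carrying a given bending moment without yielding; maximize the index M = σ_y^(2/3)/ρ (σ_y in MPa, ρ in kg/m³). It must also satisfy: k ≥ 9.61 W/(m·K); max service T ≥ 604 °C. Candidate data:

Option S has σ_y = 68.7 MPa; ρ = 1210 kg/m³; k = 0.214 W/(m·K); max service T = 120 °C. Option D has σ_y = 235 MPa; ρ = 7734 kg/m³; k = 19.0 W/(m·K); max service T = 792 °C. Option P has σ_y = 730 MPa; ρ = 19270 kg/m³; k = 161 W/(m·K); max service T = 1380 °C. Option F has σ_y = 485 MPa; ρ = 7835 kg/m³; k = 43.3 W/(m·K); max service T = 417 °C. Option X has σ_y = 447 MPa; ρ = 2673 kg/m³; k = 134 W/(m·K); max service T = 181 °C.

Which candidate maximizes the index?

option D

Screen on constraints: k ≥ 9.61 W/(m·K); max service T ≥ 604 °C. Survivors: option D, option P.
Evaluate M for each candidate:
  option D: M = 4.92×10⁻³
  option P: M = 4.21×10⁻³
The maximum is for option D.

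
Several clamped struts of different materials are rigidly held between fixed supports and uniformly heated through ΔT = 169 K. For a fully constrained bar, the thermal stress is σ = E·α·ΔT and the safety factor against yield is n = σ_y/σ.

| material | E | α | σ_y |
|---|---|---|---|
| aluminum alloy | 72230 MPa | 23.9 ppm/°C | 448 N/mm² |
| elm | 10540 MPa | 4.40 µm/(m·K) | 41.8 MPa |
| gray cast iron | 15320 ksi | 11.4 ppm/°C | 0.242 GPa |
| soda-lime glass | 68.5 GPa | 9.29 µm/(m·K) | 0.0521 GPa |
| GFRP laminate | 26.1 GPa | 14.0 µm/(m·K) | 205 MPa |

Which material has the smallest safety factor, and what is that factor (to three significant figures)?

Per material, after unit conversion:
  aluminum alloy: E = 72.23, α = 23.9, σ_y = 448.0 → σ = 292 MPa, n = 1.54
  elm: E = 10.54, α = 4.40, σ_y = 41.80 → σ = 7.84 MPa, n = 5.33
  gray cast iron: E = 105.6, α = 11.4, σ_y = 242.0 → σ = 204 MPa, n = 1.19
  soda-lime glass: E = 68.50, α = 9.29, σ_y = 52.10 → σ = 108 MPa, n = 0.484
  GFRP laminate: E = 26.10, α = 14.0, σ_y = 205.0 → σ = 61.8 MPa, n = 3.32
The minimum is soda-lime glass at n = 0.484.

soda-lime glass, n = 0.484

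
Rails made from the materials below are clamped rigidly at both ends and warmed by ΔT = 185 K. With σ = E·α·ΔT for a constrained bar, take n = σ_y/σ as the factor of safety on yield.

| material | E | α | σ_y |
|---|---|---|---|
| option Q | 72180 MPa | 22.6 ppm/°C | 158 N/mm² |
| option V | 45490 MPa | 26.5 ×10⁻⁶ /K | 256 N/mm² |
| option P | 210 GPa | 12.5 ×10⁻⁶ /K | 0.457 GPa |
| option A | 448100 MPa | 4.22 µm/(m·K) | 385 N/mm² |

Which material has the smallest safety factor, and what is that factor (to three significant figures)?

Converting E to GPa, α to ×10⁻⁶/K, σ_y to MPa, then σ and n for each:
  option Q: E = 72.18, α = 22.6, σ_y = 158.0 → σ = 302 MPa, n = 0.524
  option V: E = 45.49, α = 26.5, σ_y = 256.0 → σ = 223 MPa, n = 1.15
  option P: E = 210.0, α = 12.5, σ_y = 457.0 → σ = 486 MPa, n = 0.941
  option A: E = 448.1, α = 4.22, σ_y = 385.0 → σ = 350 MPa, n = 1.10
The minimum is option Q at n = 0.524.

option Q, n = 0.524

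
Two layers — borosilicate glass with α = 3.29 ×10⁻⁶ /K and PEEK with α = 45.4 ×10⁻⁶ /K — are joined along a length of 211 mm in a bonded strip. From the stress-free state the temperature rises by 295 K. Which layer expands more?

α(borosilicate glass) = 3.29×10⁻⁶/K vs α(PEEK) = 45.4×10⁻⁶/K.
Higher α expands more for the same ΔT: PEEK.

PEEK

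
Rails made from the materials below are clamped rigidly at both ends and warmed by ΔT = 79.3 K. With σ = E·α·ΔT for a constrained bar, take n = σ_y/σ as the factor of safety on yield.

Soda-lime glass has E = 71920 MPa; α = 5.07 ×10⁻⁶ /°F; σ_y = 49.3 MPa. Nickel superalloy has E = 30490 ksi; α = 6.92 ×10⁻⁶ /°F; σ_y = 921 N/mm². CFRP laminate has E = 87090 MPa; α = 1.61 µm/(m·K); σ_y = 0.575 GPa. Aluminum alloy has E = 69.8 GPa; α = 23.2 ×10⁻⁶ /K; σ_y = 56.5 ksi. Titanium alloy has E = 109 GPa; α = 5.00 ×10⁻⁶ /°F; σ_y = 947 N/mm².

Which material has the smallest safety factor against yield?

In consistent units (E in GPa, α in ×10⁻⁶/K, σ_y in MPa):
  soda-lime glass: E = 71.92, α = 9.13, σ_y = 49.30 → σ = 52.0 MPa, n = 0.947
  nickel superalloy: E = 210.2, α = 12.5, σ_y = 921.0 → σ = 208 MPa, n = 4.44
  CFRP laminate: E = 87.09, α = 1.61, σ_y = 575.0 → σ = 11.1 MPa, n = 51.7
  aluminum alloy: E = 69.80, α = 23.2, σ_y = 389.6 → σ = 128 MPa, n = 3.03
  titanium alloy: E = 109.0, α = 9.00, σ_y = 947.0 → σ = 77.8 MPa, n = 12.2
Soda-lime glass has the lowest safety factor, n = 0.947.

soda-lime glass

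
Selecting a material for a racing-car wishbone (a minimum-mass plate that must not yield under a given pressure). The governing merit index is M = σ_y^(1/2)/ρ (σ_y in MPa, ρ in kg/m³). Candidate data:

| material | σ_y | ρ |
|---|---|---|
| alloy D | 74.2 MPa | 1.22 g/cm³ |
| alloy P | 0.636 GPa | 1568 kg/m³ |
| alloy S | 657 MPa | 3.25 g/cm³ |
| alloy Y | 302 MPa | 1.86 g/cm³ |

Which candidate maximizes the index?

alloy P

Convert each candidate to consistent units, then evaluate M:
  alloy D: σ_y = 74.20 MPa, ρ = 1220 kg/m³
  alloy P: σ_y = 636.0 MPa, ρ = 1568 kg/m³
  alloy S: σ_y = 657.0 MPa, ρ = 3250 kg/m³
  alloy Y: σ_y = 302.0 MPa, ρ = 1860 kg/m³
  alloy P: M = 16.1×10⁻³
  alloy Y: M = 9.34×10⁻³
  alloy S: M = 7.89×10⁻³
  alloy D: M = 7.06×10⁻³
Alloy P ranks first.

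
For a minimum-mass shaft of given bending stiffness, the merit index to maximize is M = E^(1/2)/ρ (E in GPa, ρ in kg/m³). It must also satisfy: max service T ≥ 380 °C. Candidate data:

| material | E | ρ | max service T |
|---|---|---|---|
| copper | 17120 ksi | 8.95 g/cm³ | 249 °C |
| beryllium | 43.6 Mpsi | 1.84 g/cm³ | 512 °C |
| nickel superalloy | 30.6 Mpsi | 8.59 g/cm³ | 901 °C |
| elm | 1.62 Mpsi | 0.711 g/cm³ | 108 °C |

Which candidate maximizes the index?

Screen on constraints: max service T ≥ 380 °C. Survivors: beryllium, nickel superalloy.
Putting every candidate on a common basis:
  beryllium: E = 300.6 GPa, ρ = 1840 kg/m³
  nickel superalloy: E = 211.0 GPa, ρ = 8590 kg/m³
  beryllium: M = 9.42×10⁻³
  nickel superalloy: M = 1.69×10⁻³
Highest index: beryllium.

beryllium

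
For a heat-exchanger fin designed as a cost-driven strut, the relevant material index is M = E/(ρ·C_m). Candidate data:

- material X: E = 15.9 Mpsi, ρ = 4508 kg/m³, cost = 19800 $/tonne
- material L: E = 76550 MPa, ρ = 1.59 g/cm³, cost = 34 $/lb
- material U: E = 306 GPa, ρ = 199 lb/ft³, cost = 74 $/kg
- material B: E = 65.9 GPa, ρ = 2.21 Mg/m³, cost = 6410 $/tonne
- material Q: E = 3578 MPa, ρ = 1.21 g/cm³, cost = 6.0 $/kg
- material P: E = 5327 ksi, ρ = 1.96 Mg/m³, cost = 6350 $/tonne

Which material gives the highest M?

material B

In SI units:
  material X: E = 109.6 GPa, ρ = 4508 kg/m³, cost = 19.80 $/kg
  material L: E = 76.55 GPa, ρ = 1590 kg/m³, cost = 74.96 $/kg
  material U: E = 306.0 GPa, ρ = 3188 kg/m³, cost = 74.00 $/kg
  material B: E = 65.90 GPa, ρ = 2210 kg/m³, cost = 6.410 $/kg
  material Q: E = 3.578 GPa, ρ = 1210 kg/m³, cost = 6.000 $/kg
  material P: E = 36.73 GPa, ρ = 1960 kg/m³, cost = 6.350 $/kg
  material B: M = 4.65 MN·m per $
  material P: M = 2.95 MN·m per $
  material U: M = 1.30 MN·m per $
  material X: M = 1.23 MN·m per $
  material L: M = 0.642 MN·m per $
  material Q: M = 0.493 MN·m per $
The maximum is for material B.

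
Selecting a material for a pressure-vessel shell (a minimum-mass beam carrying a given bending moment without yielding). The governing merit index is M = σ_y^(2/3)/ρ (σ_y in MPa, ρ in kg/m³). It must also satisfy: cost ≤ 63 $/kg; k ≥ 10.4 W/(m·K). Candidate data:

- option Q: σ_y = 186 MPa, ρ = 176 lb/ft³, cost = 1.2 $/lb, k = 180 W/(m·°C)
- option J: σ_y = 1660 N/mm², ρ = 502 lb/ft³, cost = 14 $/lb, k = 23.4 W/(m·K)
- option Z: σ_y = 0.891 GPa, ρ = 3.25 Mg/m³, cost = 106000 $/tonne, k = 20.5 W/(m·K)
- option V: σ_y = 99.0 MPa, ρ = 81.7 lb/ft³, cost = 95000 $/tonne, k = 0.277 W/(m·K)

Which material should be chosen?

Screen on constraints: cost ≤ 63 $/kg; k ≥ 10.4 W/(m·K). Survivors: option Q, option J.
Normalizing units and computing the index:
  option Q: σ_y = 186.0 MPa, ρ = 2819 kg/m³
  option J: σ_y = 1660 MPa, ρ = 8041 kg/m³
  option J: M = 17.4×10⁻³
  option Q: M = 11.6×10⁻³
Highest index: option J.

option J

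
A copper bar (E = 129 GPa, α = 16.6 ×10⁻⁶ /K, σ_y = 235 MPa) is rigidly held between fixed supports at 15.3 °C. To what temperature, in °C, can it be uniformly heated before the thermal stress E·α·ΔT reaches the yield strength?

125 °C

E·α·ΔT = 235.0 MPa ⇒ ΔT = 235.0 / (129.0×10³ × 16.6×10⁻⁶) = 109.7 K.
T = 15.3 + 109.7 = 125.0 °C.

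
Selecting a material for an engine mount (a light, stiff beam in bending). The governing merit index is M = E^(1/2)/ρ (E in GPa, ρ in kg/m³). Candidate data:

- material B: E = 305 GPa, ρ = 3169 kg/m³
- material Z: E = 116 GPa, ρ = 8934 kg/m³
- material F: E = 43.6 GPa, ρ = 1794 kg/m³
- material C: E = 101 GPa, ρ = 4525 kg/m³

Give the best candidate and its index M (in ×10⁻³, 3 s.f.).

Per-candidate index values:
  material B: M = 5.51×10⁻³
  material F: M = 3.68×10⁻³
  material C: M = 2.22×10⁻³
  material Z: M = 1.21×10⁻³
Material B has the largest M.

material B, M = 5.51×10⁻³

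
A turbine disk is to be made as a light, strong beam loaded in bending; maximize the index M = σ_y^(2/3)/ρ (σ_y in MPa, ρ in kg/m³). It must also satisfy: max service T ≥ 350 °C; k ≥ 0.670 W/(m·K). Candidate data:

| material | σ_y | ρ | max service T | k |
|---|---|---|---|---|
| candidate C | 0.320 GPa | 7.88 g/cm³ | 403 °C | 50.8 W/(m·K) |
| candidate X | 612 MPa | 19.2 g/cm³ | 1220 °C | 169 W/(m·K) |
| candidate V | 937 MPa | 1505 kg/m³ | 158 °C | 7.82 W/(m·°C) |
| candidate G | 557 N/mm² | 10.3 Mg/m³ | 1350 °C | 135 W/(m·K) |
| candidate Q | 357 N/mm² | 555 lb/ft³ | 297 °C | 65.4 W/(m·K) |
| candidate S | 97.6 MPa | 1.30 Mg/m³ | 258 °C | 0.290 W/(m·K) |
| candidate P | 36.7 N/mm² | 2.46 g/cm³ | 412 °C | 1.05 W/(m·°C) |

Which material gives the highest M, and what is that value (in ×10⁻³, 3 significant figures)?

candidate G, M = 6.57×10⁻³

Screen on constraints: max service T ≥ 350 °C; k ≥ 0.670 W/(m·K). Survivors: candidate C, candidate X, candidate G, candidate P.
In SI units:
  candidate C: σ_y = 320.0 MPa, ρ = 7880 kg/m³
  candidate X: σ_y = 612.0 MPa, ρ = 19200 kg/m³
  candidate G: σ_y = 557.0 MPa, ρ = 10300 kg/m³
  candidate P: σ_y = 36.70 MPa, ρ = 2460 kg/m³
  candidate G: M = 6.57×10⁻³
  candidate C: M = 5.94×10⁻³
  candidate P: M = 4.49×10⁻³
  candidate X: M = 3.75×10⁻³
The maximum is for candidate G.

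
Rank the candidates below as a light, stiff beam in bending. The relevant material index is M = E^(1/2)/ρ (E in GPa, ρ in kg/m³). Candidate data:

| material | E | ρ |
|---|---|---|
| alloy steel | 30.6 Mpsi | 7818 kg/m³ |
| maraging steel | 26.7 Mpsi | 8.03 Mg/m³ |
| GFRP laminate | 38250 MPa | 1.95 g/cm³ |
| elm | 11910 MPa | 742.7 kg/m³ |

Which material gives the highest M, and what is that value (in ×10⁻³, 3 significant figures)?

In SI units:
  alloy steel: E = 211.0 GPa, ρ = 7818 kg/m³
  maraging steel: E = 184.1 GPa, ρ = 8030 kg/m³
  GFRP laminate: E = 38.25 GPa, ρ = 1950 kg/m³
  elm: E = 11.91 GPa, ρ = 742.7 kg/m³
  elm: M = 4.65×10⁻³
  GFRP laminate: M = 3.17×10⁻³
  alloy steel: M = 1.86×10⁻³
  maraging steel: M = 1.69×10⁻³
Elm has the largest M.

elm, M = 4.65×10⁻³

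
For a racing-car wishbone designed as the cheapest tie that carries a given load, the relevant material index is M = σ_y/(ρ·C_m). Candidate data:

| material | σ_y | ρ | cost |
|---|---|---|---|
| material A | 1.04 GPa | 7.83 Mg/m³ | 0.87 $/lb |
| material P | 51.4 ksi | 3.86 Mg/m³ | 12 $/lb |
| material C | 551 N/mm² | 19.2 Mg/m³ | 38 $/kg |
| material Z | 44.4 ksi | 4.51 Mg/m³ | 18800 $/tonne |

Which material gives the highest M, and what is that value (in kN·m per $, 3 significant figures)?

In SI units:
  material A: σ_y = 1040 MPa, ρ = 7830 kg/m³, cost = 1.918 $/kg
  material P: σ_y = 354.4 MPa, ρ = 3860 kg/m³, cost = 26.46 $/kg
  material C: σ_y = 551.0 MPa, ρ = 19200 kg/m³, cost = 38.00 $/kg
  material Z: σ_y = 306.1 MPa, ρ = 4510 kg/m³, cost = 18.80 $/kg
  material A: M = 69.3 kN·m per $
  material Z: M = 3.61 kN·m per $
  material P: M = 3.47 kN·m per $
  material C: M = 0.755 kN·m per $
Material A ranks first.

material A, M = 69.3 kN·m per $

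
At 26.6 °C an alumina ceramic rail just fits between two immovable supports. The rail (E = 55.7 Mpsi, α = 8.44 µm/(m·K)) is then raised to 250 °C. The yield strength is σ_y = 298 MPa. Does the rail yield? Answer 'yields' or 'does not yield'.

yields

E = 55.7 Mpsi = 384.0 GPa.
ΔT = 223.4 K. Constrained thermal stress σ = E·α·ΔT = 384.0×10³ MPa × 8.44×10⁻⁶ × 223.4 = 724 MPa (compressive).
Compare to σ_y = 298 MPa: σ ≥ σ_y, so it yields.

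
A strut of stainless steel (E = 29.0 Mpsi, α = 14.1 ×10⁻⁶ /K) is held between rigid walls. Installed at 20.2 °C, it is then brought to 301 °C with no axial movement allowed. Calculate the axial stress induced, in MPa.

792 MPa

E = 29.0 Mpsi = 199.9 GPa.
ΔT = 280.8 K. Constrained thermal stress σ = E·α·ΔT = 199.9×10³ MPa × 14.1×10⁻⁶ × 280.8 = 792 MPa (compressive).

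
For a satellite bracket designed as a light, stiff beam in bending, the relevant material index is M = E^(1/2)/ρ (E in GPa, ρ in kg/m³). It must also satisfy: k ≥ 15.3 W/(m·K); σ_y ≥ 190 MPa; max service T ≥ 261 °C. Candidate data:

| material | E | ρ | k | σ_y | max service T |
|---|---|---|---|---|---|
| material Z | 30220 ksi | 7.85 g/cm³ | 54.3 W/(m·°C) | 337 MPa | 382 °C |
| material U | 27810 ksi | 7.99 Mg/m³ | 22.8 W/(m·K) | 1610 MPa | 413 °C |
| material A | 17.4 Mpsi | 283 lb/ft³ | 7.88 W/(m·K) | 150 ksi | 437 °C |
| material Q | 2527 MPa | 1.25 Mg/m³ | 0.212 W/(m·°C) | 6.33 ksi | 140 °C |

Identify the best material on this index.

Screen on constraints: k ≥ 15.3 W/(m·K); σ_y ≥ 190 MPa; max service T ≥ 261 °C. Survivors: material Z, material U.
Convert each candidate to consistent units, then evaluate M:
  material Z: E = 208.4 GPa, ρ = 7850 kg/m³
  material U: E = 191.7 GPa, ρ = 7990 kg/m³
  material Z: M = 1.84×10⁻³
  material U: M = 1.73×10⁻³
Material Z has the largest M.

material Z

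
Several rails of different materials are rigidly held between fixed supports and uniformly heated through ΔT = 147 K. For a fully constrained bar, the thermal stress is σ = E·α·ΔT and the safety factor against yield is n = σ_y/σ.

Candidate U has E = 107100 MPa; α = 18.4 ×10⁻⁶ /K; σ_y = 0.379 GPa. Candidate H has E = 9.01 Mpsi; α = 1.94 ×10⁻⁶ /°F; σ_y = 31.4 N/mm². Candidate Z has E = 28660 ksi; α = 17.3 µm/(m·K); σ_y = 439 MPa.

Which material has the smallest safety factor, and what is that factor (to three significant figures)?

candidate Z, n = 0.874

In consistent units (E in GPa, α in ×10⁻⁶/K, σ_y in MPa):
  candidate U: E = 107.1, α = 18.4, σ_y = 379.0 → σ = 290 MPa, n = 1.31
  candidate H: E = 62.12, α = 3.49, σ_y = 31.40 → σ = 31.9 MPa, n = 0.985
  candidate Z: E = 197.6, α = 17.3, σ_y = 439.0 → σ = 503 MPa, n = 0.874
Smallest n: candidate Z with n = 0.874.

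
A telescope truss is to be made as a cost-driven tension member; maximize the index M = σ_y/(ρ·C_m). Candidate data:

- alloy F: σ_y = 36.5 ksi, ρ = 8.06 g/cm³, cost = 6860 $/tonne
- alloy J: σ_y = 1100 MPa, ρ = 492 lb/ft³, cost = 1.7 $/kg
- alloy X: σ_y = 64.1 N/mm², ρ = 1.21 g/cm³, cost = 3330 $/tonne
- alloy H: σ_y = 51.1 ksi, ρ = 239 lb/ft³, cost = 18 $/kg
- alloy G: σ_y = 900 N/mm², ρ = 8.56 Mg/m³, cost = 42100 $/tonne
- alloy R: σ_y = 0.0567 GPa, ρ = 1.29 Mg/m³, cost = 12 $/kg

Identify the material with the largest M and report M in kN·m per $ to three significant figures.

Putting every candidate on a common basis:
  alloy F: σ_y = 251.7 MPa, ρ = 8060 kg/m³, cost = 6.860 $/kg
  alloy J: σ_y = 1100 MPa, ρ = 7881 kg/m³, cost = 1.700 $/kg
  alloy X: σ_y = 64.10 MPa, ρ = 1210 kg/m³, cost = 3.330 $/kg
  alloy H: σ_y = 352.3 MPa, ρ = 3828 kg/m³, cost = 18.00 $/kg
  alloy G: σ_y = 900.0 MPa, ρ = 8560 kg/m³, cost = 42.10 $/kg
  alloy R: σ_y = 56.70 MPa, ρ = 1290 kg/m³, cost = 12.00 $/kg
  alloy J: M = 82.1 kN·m per $
  alloy X: M = 15.9 kN·m per $
  alloy H: M = 5.11 kN·m per $
  alloy F: M = 4.55 kN·m per $
  alloy R: M = 3.66 kN·m per $
  alloy G: M = 2.50 kN·m per $
Highest index: alloy J.

alloy J, M = 82.1 kN·m per $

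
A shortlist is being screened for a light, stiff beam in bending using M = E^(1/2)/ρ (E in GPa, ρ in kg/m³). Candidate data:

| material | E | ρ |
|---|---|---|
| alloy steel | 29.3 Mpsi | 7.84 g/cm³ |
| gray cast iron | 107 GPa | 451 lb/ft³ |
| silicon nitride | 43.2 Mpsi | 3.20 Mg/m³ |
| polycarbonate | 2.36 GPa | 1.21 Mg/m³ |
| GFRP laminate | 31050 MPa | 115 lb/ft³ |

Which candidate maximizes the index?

In SI units:
  alloy steel: E = 202.0 GPa, ρ = 7840 kg/m³
  gray cast iron: E = 107.0 GPa, ρ = 7224 kg/m³
  silicon nitride: E = 297.9 GPa, ρ = 3200 kg/m³
  polycarbonate: E = 2.360 GPa, ρ = 1210 kg/m³
  GFRP laminate: E = 31.05 GPa, ρ = 1842 kg/m³
  silicon nitride: M = 5.39×10⁻³
  GFRP laminate: M = 3.02×10⁻³
  alloy steel: M = 1.81×10⁻³
  gray cast iron: M = 1.43×10⁻³
  polycarbonate: M = 1.27×10⁻³
Silicon nitride has the largest M.

silicon nitride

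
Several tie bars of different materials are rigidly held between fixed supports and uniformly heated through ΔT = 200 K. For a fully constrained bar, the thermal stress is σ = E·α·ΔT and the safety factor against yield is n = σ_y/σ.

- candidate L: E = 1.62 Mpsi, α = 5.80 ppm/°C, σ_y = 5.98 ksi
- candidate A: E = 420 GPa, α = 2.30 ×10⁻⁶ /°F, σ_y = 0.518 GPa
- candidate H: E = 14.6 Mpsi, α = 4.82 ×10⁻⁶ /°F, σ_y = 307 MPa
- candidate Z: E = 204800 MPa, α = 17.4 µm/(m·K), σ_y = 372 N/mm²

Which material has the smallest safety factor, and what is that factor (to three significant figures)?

In consistent units (E in GPa, α in ×10⁻⁶/K, σ_y in MPa):
  candidate L: E = 11.17, α = 5.80, σ_y = 41.23 → σ = 13.0 MPa, n = 3.18
  candidate A: E = 420.0, α = 4.14, σ_y = 518.0 → σ = 348 MPa, n = 1.49
  candidate H: E = 100.7, α = 8.68, σ_y = 307.0 → σ = 175 MPa, n = 1.76
  candidate Z: E = 204.8, α = 17.4, σ_y = 372.0 → σ = 713 MPa, n = 0.522
The minimum is candidate Z at n = 0.522.

candidate Z, n = 0.522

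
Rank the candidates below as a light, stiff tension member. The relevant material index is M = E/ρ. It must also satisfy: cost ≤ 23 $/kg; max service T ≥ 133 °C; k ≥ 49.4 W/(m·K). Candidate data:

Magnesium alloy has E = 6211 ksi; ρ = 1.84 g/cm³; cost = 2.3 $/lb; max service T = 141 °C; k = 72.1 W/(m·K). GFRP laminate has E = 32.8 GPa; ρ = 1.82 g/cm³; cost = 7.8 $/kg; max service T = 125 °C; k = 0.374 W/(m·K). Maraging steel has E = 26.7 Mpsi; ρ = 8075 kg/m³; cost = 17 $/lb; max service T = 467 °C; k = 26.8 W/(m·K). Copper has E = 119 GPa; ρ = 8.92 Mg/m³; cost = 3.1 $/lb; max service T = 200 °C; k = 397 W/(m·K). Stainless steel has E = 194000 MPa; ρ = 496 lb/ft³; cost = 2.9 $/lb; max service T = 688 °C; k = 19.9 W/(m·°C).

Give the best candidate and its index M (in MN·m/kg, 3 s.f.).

Screen on constraints: cost ≤ 23 $/kg; max service T ≥ 133 °C; k ≥ 49.4 W/(m·K). Survivors: magnesium alloy, copper.
After converting to SI:
  magnesium alloy: E = 42.82 GPa, ρ = 1840 kg/m³
  copper: E = 119.0 GPa, ρ = 8920 kg/m³
  magnesium alloy: M = 23.3 MN·m/kg
  copper: M = 13.3 MN·m/kg
The maximum is for magnesium alloy.

magnesium alloy, M = 23.3 MN·m/kg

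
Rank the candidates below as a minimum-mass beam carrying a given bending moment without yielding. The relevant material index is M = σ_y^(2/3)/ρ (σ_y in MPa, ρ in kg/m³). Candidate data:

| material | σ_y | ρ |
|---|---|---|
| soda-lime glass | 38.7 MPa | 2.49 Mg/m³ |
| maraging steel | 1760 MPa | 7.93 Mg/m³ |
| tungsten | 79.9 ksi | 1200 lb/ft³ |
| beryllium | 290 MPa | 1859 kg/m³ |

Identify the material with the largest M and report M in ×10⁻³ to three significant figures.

beryllium, M = 23.6×10⁻³

In SI units:
  soda-lime glass: σ_y = 38.70 MPa, ρ = 2490 kg/m³
  maraging steel: σ_y = 1760 MPa, ρ = 7930 kg/m³
  tungsten: σ_y = 550.9 MPa, ρ = 19220 kg/m³
  beryllium: σ_y = 290.0 MPa, ρ = 1859 kg/m³
  beryllium: M = 23.6×10⁻³
  maraging steel: M = 18.4×10⁻³
  soda-lime glass: M = 4.59×10⁻³
  tungsten: M = 3.50×10⁻³
Beryllium has the largest M.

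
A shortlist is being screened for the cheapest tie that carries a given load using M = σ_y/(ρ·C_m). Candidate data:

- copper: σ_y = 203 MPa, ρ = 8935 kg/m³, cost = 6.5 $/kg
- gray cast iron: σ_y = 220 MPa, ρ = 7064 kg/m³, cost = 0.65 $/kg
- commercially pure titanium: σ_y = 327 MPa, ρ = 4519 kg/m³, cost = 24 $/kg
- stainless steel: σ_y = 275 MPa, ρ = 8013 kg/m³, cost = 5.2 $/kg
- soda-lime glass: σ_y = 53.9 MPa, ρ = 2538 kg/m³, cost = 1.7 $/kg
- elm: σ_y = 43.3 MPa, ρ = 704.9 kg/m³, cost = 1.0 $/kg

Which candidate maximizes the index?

elm

Per-candidate index values:
  elm: M = 61.4 kN·m per $
  gray cast iron: M = 47.9 kN·m per $
  soda-lime glass: M = 12.5 kN·m per $
  stainless steel: M = 6.60 kN·m per $
  copper: M = 3.50 kN·m per $
  commercially pure titanium: M = 3.02 kN·m per $
Elm ranks first.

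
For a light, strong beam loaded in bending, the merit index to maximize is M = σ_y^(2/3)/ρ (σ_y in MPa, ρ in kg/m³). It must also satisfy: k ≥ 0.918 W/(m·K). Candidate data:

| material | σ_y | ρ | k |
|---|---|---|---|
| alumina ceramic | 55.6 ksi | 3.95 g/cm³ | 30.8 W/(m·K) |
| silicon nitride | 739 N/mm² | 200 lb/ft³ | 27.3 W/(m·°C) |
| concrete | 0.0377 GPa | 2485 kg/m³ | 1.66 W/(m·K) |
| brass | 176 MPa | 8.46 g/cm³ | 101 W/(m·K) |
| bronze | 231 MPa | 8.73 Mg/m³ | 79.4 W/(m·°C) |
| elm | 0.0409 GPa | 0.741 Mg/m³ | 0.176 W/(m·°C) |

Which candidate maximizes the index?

silicon nitride

Screen on constraints: k ≥ 0.918 W/(m·K). Survivors: alumina ceramic, silicon nitride, concrete, brass, bronze.
Normalizing units and computing the index:
  alumina ceramic: σ_y = 383.3 MPa, ρ = 3950 kg/m³
  silicon nitride: σ_y = 739.0 MPa, ρ = 3204 kg/m³
  concrete: σ_y = 37.70 MPa, ρ = 2485 kg/m³
  brass: σ_y = 176.0 MPa, ρ = 8460 kg/m³
  bronze: σ_y = 231.0 MPa, ρ = 8730 kg/m³
  silicon nitride: M = 25.5×10⁻³
  alumina ceramic: M = 13.4×10⁻³
  concrete: M = 4.52×10⁻³
  bronze: M = 4.31×10⁻³
  brass: M = 3.71×10⁻³
The maximum is for silicon nitride.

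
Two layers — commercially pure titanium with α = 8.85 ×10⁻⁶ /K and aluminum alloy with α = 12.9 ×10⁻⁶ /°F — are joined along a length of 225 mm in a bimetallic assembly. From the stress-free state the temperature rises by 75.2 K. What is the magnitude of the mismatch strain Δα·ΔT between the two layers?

aluminum alloy: α = 12.9×10⁻⁶/°F × 9/5 = 23.2×10⁻⁶/K.
Δα = |8.85 − 23.2|×10⁻⁶/K = 14.4×10⁻⁶/K.
Mismatch strain = Δα·ΔT = 14.4×10⁻⁶ × 75.2 = 1.08×10⁻³.

1.08×10⁻³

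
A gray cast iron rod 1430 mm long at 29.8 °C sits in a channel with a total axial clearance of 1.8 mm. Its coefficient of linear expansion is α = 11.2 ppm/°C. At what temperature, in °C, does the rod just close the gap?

142 °C

α·L₀·ΔT = 1.8 mm ⇒ ΔT = 1.8 / (11.2×10⁻⁶ × 1430.0) = 112.4 K.
T = 29.8 + 112.4 = 142.2 °C.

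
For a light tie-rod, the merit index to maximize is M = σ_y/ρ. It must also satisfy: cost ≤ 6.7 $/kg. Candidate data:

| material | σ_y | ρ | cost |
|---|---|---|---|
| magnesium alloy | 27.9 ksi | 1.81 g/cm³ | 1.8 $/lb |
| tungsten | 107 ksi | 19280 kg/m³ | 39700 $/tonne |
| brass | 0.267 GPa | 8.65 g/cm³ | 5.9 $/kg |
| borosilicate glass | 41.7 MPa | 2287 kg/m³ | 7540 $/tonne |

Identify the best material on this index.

Screen on constraints: cost ≤ 6.7 $/kg. Survivors: magnesium alloy, brass.
Normalizing units and computing the index:
  magnesium alloy: σ_y = 192.4 MPa, ρ = 1810 kg/m³
  brass: σ_y = 267.0 MPa, ρ = 8650 kg/m³
  magnesium alloy: M = 106 kN·m/kg
  brass: M = 30.9 kN·m/kg
Magnesium alloy ranks first.

magnesium alloy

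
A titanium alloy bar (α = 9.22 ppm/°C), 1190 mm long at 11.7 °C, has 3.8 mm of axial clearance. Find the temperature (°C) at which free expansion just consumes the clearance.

α·L₀·ΔT = 3.8 mm ⇒ ΔT = 3.8 / (9.22×10⁻⁶ × 1190.0) = 346.3 K.
T = 11.7 + 346.3 = 358.0 °C.

358 °C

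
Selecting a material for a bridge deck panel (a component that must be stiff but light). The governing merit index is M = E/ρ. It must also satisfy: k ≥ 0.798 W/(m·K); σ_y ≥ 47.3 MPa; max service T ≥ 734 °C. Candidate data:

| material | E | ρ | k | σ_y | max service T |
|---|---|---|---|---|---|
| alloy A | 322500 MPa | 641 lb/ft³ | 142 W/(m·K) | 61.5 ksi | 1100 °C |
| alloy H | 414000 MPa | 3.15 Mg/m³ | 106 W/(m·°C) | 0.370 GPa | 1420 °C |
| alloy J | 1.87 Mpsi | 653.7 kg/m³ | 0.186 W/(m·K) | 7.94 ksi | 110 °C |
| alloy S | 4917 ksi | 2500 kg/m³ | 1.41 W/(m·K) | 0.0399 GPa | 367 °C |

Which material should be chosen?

alloy H

Screen on constraints: k ≥ 0.798 W/(m·K); σ_y ≥ 47.3 MPa; max service T ≥ 734 °C. Survivors: alloy A, alloy H.
Normalizing units and computing the index:
  alloy A: E = 322.5 GPa, ρ = 10270 kg/m³
  alloy H: E = 414.0 GPa, ρ = 3150 kg/m³
  alloy H: M = 131 MN·m/kg
  alloy A: M = 31.4 MN·m/kg
Alloy H has the largest M.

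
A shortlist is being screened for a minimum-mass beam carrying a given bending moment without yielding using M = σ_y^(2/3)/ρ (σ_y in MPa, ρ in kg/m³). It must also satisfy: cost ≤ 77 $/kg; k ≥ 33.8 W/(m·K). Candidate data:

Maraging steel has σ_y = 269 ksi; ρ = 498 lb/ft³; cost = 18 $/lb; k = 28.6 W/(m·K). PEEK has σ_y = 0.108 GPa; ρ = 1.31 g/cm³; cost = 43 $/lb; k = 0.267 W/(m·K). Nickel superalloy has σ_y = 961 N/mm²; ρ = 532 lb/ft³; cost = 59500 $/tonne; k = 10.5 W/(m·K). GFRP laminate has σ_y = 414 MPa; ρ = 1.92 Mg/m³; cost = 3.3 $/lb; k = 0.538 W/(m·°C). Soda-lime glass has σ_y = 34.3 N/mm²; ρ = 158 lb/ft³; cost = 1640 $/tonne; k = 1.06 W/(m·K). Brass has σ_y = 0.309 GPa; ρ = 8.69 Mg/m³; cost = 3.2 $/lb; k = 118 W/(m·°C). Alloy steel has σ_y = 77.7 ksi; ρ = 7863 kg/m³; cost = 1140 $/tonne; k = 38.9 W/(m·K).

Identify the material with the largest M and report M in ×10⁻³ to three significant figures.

alloy steel, M = 8.39×10⁻³

Screen on constraints: cost ≤ 77 $/kg; k ≥ 33.8 W/(m·K). Survivors: brass, alloy steel.
Putting every candidate on a common basis:
  brass: σ_y = 309.0 MPa, ρ = 8690 kg/m³
  alloy steel: σ_y = 535.7 MPa, ρ = 7863 kg/m³
  alloy steel: M = 8.39×10⁻³
  brass: M = 5.26×10⁻³
Highest index: alloy steel.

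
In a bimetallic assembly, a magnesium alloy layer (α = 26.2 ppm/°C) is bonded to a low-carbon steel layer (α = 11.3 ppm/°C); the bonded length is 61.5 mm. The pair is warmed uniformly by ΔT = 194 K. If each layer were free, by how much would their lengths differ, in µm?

Δα = |26.2 − 11.3|×10⁻⁶/K = 14.9×10⁻⁶/K.
ΔL_mismatch = Δα·L·ΔT = 14.9×10⁻⁶ × 61.5 mm × 194.0 K = 178 µm.

178 µm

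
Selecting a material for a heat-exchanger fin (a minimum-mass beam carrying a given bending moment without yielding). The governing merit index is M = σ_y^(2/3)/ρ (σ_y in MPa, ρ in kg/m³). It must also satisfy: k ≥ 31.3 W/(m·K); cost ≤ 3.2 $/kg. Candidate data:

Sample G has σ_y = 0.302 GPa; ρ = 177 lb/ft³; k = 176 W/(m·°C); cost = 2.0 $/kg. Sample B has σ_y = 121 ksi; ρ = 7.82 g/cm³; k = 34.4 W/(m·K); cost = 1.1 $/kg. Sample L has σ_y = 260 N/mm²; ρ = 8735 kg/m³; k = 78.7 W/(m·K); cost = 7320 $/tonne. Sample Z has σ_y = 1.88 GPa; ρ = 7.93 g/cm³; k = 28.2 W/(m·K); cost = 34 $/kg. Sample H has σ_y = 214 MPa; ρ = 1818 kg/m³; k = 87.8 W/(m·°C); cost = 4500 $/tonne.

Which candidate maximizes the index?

sample G

Screen on constraints: k ≥ 31.3 W/(m·K); cost ≤ 3.2 $/kg. Survivors: sample G, sample B.
After converting to SI:
  sample G: σ_y = 302.0 MPa, ρ = 2835 kg/m³
  sample B: σ_y = 834.3 MPa, ρ = 7820 kg/m³
  sample G: M = 15.9×10⁻³
  sample B: M = 11.3×10⁻³
Highest index: sample G.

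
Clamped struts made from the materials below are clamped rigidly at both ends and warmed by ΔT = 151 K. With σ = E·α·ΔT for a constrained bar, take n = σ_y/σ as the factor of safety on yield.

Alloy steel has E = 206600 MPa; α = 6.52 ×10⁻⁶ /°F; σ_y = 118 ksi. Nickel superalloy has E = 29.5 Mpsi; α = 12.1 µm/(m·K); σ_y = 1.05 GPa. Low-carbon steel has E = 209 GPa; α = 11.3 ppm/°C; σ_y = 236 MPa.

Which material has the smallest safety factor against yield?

low-carbon steel

Per material, after unit conversion:
  alloy steel: E = 206.6, α = 11.7, σ_y = 813.6 → σ = 366 MPa, n = 2.22
  nickel superalloy: E = 203.4, α = 12.1, σ_y = 1050 → σ = 372 MPa, n = 2.83
  low-carbon steel: E = 209.0, α = 11.3, σ_y = 236.0 → σ = 357 MPa, n = 0.662
Low-carbon steel has the lowest safety factor, n = 0.662.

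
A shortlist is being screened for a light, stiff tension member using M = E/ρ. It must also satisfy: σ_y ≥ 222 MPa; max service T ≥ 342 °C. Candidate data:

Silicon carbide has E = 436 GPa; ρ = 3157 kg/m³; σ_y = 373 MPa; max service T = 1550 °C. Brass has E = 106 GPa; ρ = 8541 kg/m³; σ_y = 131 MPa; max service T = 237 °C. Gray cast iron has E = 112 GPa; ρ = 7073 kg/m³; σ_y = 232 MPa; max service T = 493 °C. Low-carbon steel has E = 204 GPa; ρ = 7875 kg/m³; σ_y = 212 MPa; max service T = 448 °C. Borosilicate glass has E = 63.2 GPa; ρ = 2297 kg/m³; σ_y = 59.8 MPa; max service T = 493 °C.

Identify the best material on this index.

Screen on constraints: σ_y ≥ 222 MPa; max service T ≥ 342 °C. Survivors: silicon carbide, gray cast iron.
Computing M directly (units already consistent):
  silicon carbide: M = 138 MN·m/kg
  gray cast iron: M = 15.8 MN·m/kg
Silicon carbide ranks first.

silicon carbide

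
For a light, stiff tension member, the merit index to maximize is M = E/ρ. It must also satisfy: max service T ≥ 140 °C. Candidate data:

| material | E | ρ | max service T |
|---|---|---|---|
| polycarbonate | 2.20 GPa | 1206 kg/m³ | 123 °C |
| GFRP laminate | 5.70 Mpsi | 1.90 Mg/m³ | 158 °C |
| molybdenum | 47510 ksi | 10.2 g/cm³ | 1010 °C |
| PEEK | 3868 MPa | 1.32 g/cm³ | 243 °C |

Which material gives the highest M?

Screen on constraints: max service T ≥ 140 °C. Survivors: GFRP laminate, molybdenum, PEEK.
After converting to SI:
  GFRP laminate: E = 39.30 GPa, ρ = 1900 kg/m³
  molybdenum: E = 327.6 GPa, ρ = 10200 kg/m³
  PEEK: E = 3.868 GPa, ρ = 1320 kg/m³
  molybdenum: M = 32.1 MN·m/kg
  GFRP laminate: M = 20.7 MN·m/kg
  PEEK: M = 2.93 MN·m/kg
Molybdenum has the largest M.

molybdenum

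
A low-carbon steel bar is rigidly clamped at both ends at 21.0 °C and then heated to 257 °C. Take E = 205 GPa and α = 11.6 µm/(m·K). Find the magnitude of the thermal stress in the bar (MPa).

ΔT = 236.0 K. Constrained thermal stress σ = E·α·ΔT = 205.0×10³ MPa × 11.6×10⁻⁶ × 236.0 = 561 MPa (compressive).

561 MPa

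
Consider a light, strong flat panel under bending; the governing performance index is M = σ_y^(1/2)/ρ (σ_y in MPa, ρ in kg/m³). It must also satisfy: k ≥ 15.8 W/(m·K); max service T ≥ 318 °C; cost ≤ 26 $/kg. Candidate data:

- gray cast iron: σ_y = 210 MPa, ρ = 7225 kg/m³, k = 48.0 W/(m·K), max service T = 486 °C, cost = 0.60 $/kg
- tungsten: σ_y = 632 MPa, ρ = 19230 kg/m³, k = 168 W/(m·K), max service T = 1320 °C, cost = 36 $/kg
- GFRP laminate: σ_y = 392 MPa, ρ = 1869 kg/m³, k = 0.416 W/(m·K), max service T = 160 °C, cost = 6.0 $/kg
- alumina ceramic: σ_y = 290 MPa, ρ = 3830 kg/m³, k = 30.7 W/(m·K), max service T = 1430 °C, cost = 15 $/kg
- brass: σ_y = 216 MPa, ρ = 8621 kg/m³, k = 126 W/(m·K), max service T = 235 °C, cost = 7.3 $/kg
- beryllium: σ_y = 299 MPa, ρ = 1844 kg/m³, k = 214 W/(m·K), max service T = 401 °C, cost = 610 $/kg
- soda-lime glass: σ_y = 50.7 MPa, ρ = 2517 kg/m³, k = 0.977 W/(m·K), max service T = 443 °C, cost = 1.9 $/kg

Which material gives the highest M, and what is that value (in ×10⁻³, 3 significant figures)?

Screen on constraints: k ≥ 15.8 W/(m·K); max service T ≥ 318 °C; cost ≤ 26 $/kg. Survivors: gray cast iron, alumina ceramic.
Computing M directly (units already consistent):
  alumina ceramic: M = 4.45×10⁻³
  gray cast iron: M = 2.01×10⁻³
Alumina ceramic has the largest M.

alumina ceramic, M = 4.45×10⁻³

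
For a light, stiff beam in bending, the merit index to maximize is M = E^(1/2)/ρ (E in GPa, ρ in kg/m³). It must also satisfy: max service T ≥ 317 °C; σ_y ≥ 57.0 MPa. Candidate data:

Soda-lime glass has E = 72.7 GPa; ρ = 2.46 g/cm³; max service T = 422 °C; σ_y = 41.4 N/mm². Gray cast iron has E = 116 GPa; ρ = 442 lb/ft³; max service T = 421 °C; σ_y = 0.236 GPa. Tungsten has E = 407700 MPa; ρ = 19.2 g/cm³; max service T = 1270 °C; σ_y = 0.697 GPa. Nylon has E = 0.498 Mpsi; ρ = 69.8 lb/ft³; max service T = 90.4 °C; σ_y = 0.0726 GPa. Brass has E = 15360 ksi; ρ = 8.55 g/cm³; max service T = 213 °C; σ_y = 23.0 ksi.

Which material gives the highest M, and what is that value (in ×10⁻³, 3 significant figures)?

gray cast iron, M = 1.52×10⁻³

Screen on constraints: max service T ≥ 317 °C; σ_y ≥ 57.0 MPa. Survivors: gray cast iron, tungsten.
In SI units:
  gray cast iron: E = 116.0 GPa, ρ = 7080 kg/m³
  tungsten: E = 407.7 GPa, ρ = 19200 kg/m³
  gray cast iron: M = 1.52×10⁻³
  tungsten: M = 1.05×10⁻³
Gray cast iron ranks first.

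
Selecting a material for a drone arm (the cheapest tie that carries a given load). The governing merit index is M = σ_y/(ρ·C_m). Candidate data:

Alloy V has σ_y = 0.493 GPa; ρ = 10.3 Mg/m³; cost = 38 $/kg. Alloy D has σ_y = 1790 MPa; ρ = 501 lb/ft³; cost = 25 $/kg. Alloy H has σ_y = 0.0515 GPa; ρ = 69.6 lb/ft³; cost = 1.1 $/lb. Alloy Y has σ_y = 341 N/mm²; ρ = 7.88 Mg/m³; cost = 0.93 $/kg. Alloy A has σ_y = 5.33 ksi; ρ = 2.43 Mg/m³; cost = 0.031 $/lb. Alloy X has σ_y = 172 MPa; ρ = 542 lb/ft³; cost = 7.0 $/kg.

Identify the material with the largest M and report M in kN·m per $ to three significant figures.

After converting to SI:
  alloy V: σ_y = 493.0 MPa, ρ = 10300 kg/m³, cost = 38.00 $/kg
  alloy D: σ_y = 1790 MPa, ρ = 8025 kg/m³, cost = 25.00 $/kg
  alloy H: σ_y = 51.50 MPa, ρ = 1115 kg/m³, cost = 2.425 $/kg
  alloy Y: σ_y = 341.0 MPa, ρ = 7880 kg/m³, cost = 0.9300 $/kg
  alloy A: σ_y = 36.75 MPa, ρ = 2430 kg/m³, cost = 0.06834 $/kg
  alloy X: σ_y = 172.0 MPa, ρ = 8682 kg/m³, cost = 7.000 $/kg
  alloy A: M = 221 kN·m per $
  alloy Y: M = 46.5 kN·m per $
  alloy H: M = 19.0 kN·m per $
  alloy D: M = 8.92 kN·m per $
  alloy X: M = 2.83 kN·m per $
  alloy V: M = 1.26 kN·m per $
Alloy A has the largest M.

alloy A, M = 221 kN·m per $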